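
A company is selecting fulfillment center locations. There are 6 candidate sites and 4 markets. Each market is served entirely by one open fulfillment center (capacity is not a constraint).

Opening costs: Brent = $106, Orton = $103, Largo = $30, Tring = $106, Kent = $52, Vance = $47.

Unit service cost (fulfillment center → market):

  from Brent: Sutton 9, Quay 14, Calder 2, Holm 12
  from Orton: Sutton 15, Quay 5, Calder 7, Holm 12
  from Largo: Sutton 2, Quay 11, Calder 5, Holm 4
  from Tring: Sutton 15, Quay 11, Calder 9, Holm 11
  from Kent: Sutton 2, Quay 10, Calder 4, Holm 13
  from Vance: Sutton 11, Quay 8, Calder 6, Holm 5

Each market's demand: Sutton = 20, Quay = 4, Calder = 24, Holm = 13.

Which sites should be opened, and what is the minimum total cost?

For any fixed open set, each market goes to its cheapest open site; total = fixed + service.
{Largo}: Sutton→Largo 2·20=40, Quay→Largo 11·4=44, Calder→Largo 5·24=120, Holm→Largo 4·13=52. Service 256; fixed 30; total 286.
{Largo, Kent}: Sutton→Largo 2·20=40, Quay→Kent 10·4=40, Calder→Kent 4·24=96, Holm→Largo 4·13=52. Service 228; fixed 82; total 310.
{Brent, Largo}: service 184 + fixed 136 = 320
{Brent, Orton, Largo, Tring, Kent, Vance}: Sutton→Largo 2·20=40, Quay→Orton 5·4=20, Calder→Brent 2·24=48, Holm→Largo 4·13=52. Service 160; fixed 444; total 604.
No other subset beats 286.

Open Largo only; minimum total cost 286.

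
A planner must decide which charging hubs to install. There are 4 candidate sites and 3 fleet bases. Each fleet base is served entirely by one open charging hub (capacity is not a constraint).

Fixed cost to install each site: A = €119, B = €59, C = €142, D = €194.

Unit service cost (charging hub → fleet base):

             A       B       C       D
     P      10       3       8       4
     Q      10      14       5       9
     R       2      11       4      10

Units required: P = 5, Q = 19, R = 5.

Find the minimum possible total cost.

For any fixed open set, each fleet base goes to its cheapest open site; total = fixed + service.
{C}: P→C 8·5=40, Q→C 5·19=95, R→C 4·5=20. Service 155; fixed 142; total 297.
{B, C}: service 130 + fixed 201 = 331
{A}: service 250 + fixed 119 = 369
{A, B, C, D}: service 120 + fixed 514 = 634
No other subset beats 297.

Minimum total cost: 297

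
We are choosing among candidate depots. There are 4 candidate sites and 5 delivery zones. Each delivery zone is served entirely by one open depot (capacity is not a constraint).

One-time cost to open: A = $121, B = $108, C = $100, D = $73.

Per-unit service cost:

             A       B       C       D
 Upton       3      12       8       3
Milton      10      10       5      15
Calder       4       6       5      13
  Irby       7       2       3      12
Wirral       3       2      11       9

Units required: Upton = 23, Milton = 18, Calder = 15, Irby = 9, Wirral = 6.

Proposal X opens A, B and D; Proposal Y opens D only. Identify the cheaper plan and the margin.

Proposal X: {A, B, D}: Upton→A 3·23=69, Milton→A 10·18=180, Calder→A 4·15=60, Irby→B 2·9=18, Wirral→B 2·6=12. Service 339; fixed 302; total 641.
Proposal Y: {D}: Upton→D 3·23=69, Milton→D 15·18=270, Calder→D 13·15=195, Irby→D 12·9=108, Wirral→D 9·6=54. Service 696; fixed 73; total 769.
Difference: |641 − 769| = 128.

Proposal X is cheaper by 128.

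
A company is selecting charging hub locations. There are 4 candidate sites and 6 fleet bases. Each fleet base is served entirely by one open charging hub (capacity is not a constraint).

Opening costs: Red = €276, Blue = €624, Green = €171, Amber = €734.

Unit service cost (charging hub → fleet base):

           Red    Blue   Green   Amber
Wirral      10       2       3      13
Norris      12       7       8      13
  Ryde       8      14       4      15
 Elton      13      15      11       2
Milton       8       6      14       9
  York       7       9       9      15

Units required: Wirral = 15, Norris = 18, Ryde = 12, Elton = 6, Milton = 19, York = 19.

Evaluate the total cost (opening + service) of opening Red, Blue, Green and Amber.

Each fleet base is assigned to its cheapest site among the open ones.
{Red, Blue, Green, Amber}: Wirral→Blue 2·15=30, Norris→Blue 7·18=126, Ryde→Green 4·12=48, Elton→Amber 2·6=12, Milton→Blue 6·19=114, York→Red 7·19=133. Service 463; fixed 1805; total 2268.

Total cost: 2268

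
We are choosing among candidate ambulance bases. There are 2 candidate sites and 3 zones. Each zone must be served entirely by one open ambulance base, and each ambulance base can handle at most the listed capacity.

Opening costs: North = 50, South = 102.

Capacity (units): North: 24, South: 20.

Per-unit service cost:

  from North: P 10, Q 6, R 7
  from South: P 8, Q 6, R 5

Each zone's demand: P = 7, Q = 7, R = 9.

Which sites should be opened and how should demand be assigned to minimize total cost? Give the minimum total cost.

Minimum total cost: 225

Open {North}: P→North 10·7=70, Q→North 6·7=42, R→North 7·9=63.
Loads: North carries 23/24. Service 175; fixed 50; total 225.
Next best feasible plan costs 295.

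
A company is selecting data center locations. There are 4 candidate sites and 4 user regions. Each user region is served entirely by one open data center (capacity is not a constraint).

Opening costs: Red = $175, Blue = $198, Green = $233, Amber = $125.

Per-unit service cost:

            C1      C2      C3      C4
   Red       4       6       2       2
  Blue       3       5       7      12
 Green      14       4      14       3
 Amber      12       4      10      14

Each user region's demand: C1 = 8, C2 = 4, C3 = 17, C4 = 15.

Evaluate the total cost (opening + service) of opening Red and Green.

Total cost: 520

Each user region is assigned to its cheapest site among the open ones.
{Red, Green}: C1→Red 4·8=32, C2→Green 4·4=16, C3→Red 2·17=34, C4→Red 2·15=30. Service 112; fixed 408; total 520.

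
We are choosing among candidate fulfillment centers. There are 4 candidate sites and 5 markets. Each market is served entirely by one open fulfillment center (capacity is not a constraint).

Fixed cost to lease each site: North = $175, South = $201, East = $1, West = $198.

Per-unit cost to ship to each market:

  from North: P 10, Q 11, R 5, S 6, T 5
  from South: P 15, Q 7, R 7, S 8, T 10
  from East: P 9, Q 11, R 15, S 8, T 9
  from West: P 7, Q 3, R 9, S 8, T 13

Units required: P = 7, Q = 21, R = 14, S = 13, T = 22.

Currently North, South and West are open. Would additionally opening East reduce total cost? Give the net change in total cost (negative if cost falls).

Current service cost with {North, South, West}: 370.
Adding East: each market re-picks its cheapest; new service cost 370, saving 0.
Extra fixed cost: 1. Net change = 1 − 0 = 1.
(Totals: 944 → 945.)

No — net change +1 (cost rises by 1).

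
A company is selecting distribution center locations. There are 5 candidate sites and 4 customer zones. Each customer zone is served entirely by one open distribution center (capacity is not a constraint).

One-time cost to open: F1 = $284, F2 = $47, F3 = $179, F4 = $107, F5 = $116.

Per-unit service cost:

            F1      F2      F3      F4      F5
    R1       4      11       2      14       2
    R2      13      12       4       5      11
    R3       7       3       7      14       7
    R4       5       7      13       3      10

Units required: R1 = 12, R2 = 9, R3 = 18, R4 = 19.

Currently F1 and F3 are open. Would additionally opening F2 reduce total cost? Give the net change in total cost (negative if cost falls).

Current service cost with {F1, F3}: 281.
Adding F2: each customer zone re-picks its cheapest; new service cost 209, saving 72.
Extra fixed cost: 47. Net change = 47 − 72 = -25.
(Totals: 744 → 719.)

Yes — net change −25 (cost falls by 25).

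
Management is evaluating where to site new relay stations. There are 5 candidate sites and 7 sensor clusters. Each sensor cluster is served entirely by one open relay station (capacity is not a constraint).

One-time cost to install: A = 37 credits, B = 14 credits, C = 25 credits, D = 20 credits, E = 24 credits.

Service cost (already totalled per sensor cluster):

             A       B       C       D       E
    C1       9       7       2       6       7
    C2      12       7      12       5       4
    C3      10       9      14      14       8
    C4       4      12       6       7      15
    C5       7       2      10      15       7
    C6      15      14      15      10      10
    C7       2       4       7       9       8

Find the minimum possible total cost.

For any fixed open set, each sensor cluster goes to its cheapest open site; total = fixed + service.
{B}: C1→B 7, C2→B 7, C3→B 9, C4→B 12, C5→B 2, C6→B 14, C7→B 4. Service 55; fixed 14; total 69.
{B, D}: service 43 + fixed 34 = 77
{B, C}: service 44 + fixed 39 = 83
{A, B, C, D, E}: service 32 + fixed 120 = 152
No other subset beats 69.

Minimum total cost: 69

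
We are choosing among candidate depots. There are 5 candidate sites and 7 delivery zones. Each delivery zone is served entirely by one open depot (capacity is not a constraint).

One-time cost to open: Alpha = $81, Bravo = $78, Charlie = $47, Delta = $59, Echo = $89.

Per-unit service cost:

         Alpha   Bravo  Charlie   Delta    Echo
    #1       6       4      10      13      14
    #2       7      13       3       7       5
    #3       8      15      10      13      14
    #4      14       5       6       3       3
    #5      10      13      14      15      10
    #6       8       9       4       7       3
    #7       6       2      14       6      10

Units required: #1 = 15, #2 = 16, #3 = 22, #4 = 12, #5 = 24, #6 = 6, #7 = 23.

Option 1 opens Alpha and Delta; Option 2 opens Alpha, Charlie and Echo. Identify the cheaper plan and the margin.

Option 1: {Alpha, Delta}: #1→Alpha 6·15=90, #2→Alpha 7·16=112, #3→Alpha 8·22=176, #4→Delta 3·12=36, #5→Alpha 10·24=240, #6→Delta 7·6=42, #7→Alpha 6·23=138. Service 834; fixed 140; total 974.
Option 2: {Alpha, Charlie, Echo}: #1→Alpha 6·15=90, #2→Charlie 3·16=48, #3→Alpha 8·22=176, #4→Echo 3·12=36, #5→Alpha 10·24=240, #6→Echo 3·6=18, #7→Alpha 6·23=138. Service 746; fixed 217; total 963.
Difference: |974 − 963| = 11.

Option 2 is cheaper by 11.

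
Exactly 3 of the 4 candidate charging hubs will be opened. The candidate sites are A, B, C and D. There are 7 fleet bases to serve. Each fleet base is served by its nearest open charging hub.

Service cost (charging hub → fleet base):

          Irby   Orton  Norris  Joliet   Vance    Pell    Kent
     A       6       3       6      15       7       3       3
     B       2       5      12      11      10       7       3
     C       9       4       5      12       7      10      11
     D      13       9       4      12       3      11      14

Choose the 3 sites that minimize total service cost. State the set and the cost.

Choose A, B and D; total service cost 29.

With exactly 3 open, each fleet base uses its cheapest among the chosen.
{A, B, D}: Irby→B 2, Orton→A 3, Norris→D 4, Joliet→B 11, Vance→D 3, Pell→A 3, Kent→A 3. Service cost 29.
{A, B, C}: service cost 34
{A, C, D}: service cost 34
Among all 4 size-3 choices, {A, B, D} is lowest.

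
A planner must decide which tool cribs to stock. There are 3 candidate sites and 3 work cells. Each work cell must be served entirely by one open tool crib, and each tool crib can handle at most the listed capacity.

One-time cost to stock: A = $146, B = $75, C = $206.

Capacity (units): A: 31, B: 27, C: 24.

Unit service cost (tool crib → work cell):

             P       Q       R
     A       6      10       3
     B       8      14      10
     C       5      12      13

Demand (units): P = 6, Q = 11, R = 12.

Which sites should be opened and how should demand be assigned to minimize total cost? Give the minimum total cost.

Open {A}: P→A 6·6=36, Q→A 10·11=110, R→A 3·12=36.
Loads: A carries 29/31. Service 182; fixed 146; total 328.
Next best feasible plan costs 403.

Minimum total cost: 328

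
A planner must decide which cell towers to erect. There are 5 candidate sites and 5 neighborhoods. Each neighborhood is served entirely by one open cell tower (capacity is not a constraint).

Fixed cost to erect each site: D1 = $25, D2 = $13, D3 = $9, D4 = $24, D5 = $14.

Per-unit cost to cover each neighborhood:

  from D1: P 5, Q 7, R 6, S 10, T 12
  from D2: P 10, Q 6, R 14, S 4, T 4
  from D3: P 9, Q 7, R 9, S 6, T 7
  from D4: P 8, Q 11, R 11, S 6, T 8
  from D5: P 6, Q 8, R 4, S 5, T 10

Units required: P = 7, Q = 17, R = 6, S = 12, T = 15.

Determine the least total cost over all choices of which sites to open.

For any fixed open set, each neighborhood goes to its cheapest open site; total = fixed + service.
{D2, D5}: P→D5 6·7=42, Q→D2 6·17=102, R→D5 4·6=24, S→D2 4·12=48, T→D2 4·15=60. Service 276; fixed 27; total 303.
{D2, D3, D5}: P→D5 6·7=42, Q→D2 6·17=102, R→D5 4·6=24, S→D2 4·12=48, T→D2 4·15=60. Service 276; fixed 36; total 312.
{D1, D2}: P→D1 5·7=35, Q→D2 6·17=102, R→D1 6·6=36, S→D2 4·12=48, T→D2 4·15=60. Service 281; fixed 38; total 319.
{D1, D2, D3, D4, D5}: service 269 + fixed 85 = 354
No other subset beats 303.

Minimum total cost: 303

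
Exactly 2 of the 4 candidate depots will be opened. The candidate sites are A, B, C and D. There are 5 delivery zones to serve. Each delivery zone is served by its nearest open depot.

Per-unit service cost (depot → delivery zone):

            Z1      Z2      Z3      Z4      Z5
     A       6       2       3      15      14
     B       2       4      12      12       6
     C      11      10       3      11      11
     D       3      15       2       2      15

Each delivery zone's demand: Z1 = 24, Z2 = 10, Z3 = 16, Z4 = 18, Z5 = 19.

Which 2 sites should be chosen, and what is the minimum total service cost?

Choose B and D; total service cost 270.

With exactly 2 open, each delivery zone uses its cheapest among the chosen.
{B, D}: Z1→B 2·24=48, Z2→B 4·10=40, Z3→D 2·16=32, Z4→D 2·18=36, Z5→B 6·19=114. Service cost 270.
{A, D}: service cost 426
{A, B}: service cost 446
Among all 6 size-2 choices, {B, D} is lowest.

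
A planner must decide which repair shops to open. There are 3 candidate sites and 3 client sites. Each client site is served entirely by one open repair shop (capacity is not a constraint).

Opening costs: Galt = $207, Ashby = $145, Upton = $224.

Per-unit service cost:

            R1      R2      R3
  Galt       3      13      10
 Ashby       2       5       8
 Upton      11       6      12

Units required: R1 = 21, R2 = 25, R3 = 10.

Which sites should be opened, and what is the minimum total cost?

Open Ashby only; minimum total cost 392.

For any fixed open set, each client site goes to its cheapest open site; total = fixed + service.
{Ashby}: R1→Ashby 2·21=42, R2→Ashby 5·25=125, R3→Ashby 8·10=80. Service 247; fixed 145; total 392.
{Galt, Ashby}: service 247 + fixed 352 = 599
{Ashby, Upton}: R1→Ashby 2·21=42, R2→Ashby 5·25=125, R3→Ashby 8·10=80. Service 247; fixed 369; total 616.
{Galt, Ashby, Upton}: service 247 + fixed 576 = 823
(All 7 nonempty subsets were checked; Ashby only is lowest.)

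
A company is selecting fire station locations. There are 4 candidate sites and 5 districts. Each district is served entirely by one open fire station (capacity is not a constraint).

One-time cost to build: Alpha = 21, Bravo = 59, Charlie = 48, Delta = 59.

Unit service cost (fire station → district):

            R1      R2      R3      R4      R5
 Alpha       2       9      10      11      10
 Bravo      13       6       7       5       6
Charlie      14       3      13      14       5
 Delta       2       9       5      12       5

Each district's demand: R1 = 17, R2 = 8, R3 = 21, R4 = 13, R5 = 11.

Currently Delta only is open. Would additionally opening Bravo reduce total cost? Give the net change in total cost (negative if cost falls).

Yes — net change −56 (cost falls by 56).

Current service cost with {Delta}: 422.
Adding Bravo: each district re-picks its cheapest; new service cost 307, saving 115.
Extra fixed cost: 59. Net change = 59 − 115 = -56.
(Totals: 481 → 425.)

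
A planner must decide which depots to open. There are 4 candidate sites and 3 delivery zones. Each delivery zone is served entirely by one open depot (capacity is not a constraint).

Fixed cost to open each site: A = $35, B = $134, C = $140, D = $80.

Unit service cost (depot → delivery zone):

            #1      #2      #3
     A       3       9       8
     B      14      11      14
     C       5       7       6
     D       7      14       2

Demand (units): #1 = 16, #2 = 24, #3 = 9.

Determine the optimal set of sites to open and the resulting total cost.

Open A only; minimum total cost 371.

For any fixed open set, each delivery zone goes to its cheapest open site; total = fixed + service.
{A}: #1→A 3·16=48, #2→A 9·24=216, #3→A 8·9=72. Service 336; fixed 35; total 371.
{A, D}: service 282 + fixed 115 = 397
{C}: #1→C 5·16=80, #2→C 7·24=168, #3→C 6·9=54. Service 302; fixed 140; total 442.
{A, B, C, D}: #1→A 3·16=48, #2→C 7·24=168, #3→D 2·9=18. Service 234; fixed 389; total 623.
No other subset beats 371.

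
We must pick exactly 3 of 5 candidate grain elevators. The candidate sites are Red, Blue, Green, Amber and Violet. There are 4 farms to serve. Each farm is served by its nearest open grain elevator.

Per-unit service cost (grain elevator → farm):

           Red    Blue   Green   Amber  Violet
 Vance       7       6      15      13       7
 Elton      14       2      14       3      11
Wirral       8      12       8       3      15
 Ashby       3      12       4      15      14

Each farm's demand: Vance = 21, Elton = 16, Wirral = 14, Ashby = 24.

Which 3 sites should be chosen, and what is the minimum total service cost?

With exactly 3 open, each farm uses its cheapest among the chosen.
{Red, Blue, Amber}: Vance→Blue 6·21=126, Elton→Blue 2·16=32, Wirral→Amber 3·14=42, Ashby→Red 3·24=72. Service cost 272.
{Blue, Green, Amber}: service cost 296
{Red, Green, Amber}: service cost 309
Among all 10 size-3 choices, {Red, Blue, Amber} is lowest.

Choose Red, Blue and Amber; total service cost 272.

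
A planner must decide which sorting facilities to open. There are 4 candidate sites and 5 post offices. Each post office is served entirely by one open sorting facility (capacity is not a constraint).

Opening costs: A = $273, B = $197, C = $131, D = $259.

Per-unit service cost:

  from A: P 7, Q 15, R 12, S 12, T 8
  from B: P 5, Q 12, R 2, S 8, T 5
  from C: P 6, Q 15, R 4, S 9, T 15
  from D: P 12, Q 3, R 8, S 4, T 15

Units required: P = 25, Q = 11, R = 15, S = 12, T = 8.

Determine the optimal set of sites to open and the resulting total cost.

For any fixed open set, each post office goes to its cheapest open site; total = fixed + service.
{B}: P→B 5·25=125, Q→B 12·11=132, R→B 2·15=30, S→B 8·12=96, T→B 5·8=40. Service 423; fixed 197; total 620.
{B, D}: service 276 + fixed 456 = 732
{C}: P→C 6·25=150, Q→C 15·11=165, R→C 4·15=60, S→C 9·12=108, T→C 15·8=120. Service 603; fixed 131; total 734.
{A, B, C, D}: P→B 5·25=125, Q→D 3·11=33, R→B 2·15=30, S→D 4·12=48, T→B 5·8=40. Service 276; fixed 860; total 1136.
No other subset beats 620.

Open B only; minimum total cost 620.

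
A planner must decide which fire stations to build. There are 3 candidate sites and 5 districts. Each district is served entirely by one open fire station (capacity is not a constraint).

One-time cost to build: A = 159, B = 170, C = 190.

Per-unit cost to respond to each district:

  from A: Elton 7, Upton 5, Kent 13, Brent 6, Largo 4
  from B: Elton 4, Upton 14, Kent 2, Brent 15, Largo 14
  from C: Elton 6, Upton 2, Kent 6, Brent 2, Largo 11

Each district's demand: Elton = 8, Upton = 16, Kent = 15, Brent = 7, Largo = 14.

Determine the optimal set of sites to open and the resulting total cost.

Open C only; minimum total cost 528.

For any fixed open set, each district goes to its cheapest open site; total = fixed + service.
{C}: Elton→C 6·8=48, Upton→C 2·16=32, Kent→C 6·15=90, Brent→C 2·7=14, Largo→C 11·14=154. Service 338; fixed 190; total 528.
{A, B}: service 240 + fixed 329 = 569
{A}: service 429 + fixed 159 = 588
{A, B, C}: service 164 + fixed 519 = 683
(All 7 nonempty subsets were checked; C only is lowest.)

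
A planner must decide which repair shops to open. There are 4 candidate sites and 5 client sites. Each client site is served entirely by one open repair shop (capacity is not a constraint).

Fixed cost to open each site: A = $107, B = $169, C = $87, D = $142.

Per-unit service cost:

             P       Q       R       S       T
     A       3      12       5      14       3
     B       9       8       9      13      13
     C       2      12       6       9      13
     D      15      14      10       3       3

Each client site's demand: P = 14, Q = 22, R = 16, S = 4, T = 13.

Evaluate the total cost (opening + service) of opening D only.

Total cost: 871

Each client site is assigned to its cheapest site among the open ones.
{D}: P→D 15·14=210, Q→D 14·22=308, R→D 10·16=160, S→D 3·4=12, T→D 3·13=39. Service 729; fixed 142; total 871.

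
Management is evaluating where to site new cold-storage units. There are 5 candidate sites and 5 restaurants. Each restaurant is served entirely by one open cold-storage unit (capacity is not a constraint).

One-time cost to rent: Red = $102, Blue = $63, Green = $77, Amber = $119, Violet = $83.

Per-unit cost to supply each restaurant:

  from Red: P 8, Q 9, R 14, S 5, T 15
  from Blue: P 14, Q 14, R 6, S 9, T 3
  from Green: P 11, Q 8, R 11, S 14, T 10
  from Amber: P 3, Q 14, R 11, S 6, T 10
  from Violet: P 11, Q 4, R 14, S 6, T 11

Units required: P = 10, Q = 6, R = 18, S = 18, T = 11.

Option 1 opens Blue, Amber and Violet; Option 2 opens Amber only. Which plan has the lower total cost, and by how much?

Option 1 is cheaper by 81.

Option 1: {Blue, Amber, Violet}: P→Amber 3·10=30, Q→Violet 4·6=24, R→Blue 6·18=108, S→Amber 6·18=108, T→Blue 3·11=33. Service 303; fixed 265; total 568.
Option 2: {Amber}: P→Amber 3·10=30, Q→Amber 14·6=84, R→Amber 11·18=198, S→Amber 6·18=108, T→Amber 10·11=110. Service 530; fixed 119; total 649.
Difference: |568 − 649| = 81.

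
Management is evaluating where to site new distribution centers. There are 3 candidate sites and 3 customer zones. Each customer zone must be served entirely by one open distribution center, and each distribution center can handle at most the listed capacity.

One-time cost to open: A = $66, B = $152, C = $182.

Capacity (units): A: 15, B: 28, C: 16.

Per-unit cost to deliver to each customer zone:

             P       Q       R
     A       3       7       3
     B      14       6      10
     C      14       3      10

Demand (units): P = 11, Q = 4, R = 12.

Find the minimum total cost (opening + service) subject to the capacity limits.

Open {A, B}: P→A 3·11=33, Q→B 6·4=24, R→B 10·12=120.
Loads: A carries 11/15, B carries 16/28. Service 177; fixed 218; total 395.
Next best feasible plan costs 399.

Minimum total cost: 395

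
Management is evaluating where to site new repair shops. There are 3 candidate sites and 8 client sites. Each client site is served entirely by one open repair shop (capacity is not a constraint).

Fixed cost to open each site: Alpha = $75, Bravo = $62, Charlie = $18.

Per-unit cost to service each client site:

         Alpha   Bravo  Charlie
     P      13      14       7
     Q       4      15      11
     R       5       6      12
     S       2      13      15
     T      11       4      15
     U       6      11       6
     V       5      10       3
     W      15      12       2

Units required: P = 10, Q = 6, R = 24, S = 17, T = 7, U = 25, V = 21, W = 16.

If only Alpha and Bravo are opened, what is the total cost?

Total cost: 920

Each client site is assigned to its cheapest site among the open ones.
{Alpha, Bravo}: P→Alpha 13·10=130, Q→Alpha 4·6=24, R→Alpha 5·24=120, S→Alpha 2·17=34, T→Bravo 4·7=28, U→Alpha 6·25=150, V→Alpha 5·21=105, W→Bravo 12·16=192. Service 783; fixed 137; total 920.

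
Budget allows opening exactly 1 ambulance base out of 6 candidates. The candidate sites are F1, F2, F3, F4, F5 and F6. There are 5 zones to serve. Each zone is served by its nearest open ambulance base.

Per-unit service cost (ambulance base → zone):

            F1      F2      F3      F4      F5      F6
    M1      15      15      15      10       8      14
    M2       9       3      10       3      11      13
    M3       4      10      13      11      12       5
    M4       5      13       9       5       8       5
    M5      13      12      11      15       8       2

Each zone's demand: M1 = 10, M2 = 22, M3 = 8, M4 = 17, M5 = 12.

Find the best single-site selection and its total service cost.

With exactly 1 open, each zone uses its cheapest among the chosen.
{F4}: M1→F4 10·10=100, M2→F4 3·22=66, M3→F4 11·8=88, M4→F4 5·17=85, M5→F4 15·12=180. Service cost 519.
{F6}: service cost 575
{F1}: service cost 621
Among all 6 size-1 choices, {F4} is lowest.

Choose F4 only; total service cost 519.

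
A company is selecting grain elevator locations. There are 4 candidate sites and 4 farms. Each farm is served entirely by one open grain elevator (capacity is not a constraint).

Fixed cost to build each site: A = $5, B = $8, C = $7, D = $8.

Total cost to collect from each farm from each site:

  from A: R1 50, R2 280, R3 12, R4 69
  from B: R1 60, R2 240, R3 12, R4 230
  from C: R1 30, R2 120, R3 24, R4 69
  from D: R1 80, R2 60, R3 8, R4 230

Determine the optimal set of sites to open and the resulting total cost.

For any fixed open set, each farm goes to its cheapest open site; total = fixed + service.
{C, D}: R1→C 30, R2→D 60, R3→D 8, R4→C 69. Service 167; fixed 15; total 182.
{A, C, D}: service 167 + fixed 20 = 187
{B, C, D}: service 167 + fixed 23 = 190
{A, B, C, D}: R1→C 30, R2→D 60, R3→D 8, R4→A 69. Service 167; fixed 28; total 195.
No other subset beats 182.

Open C and D; minimum total cost 182.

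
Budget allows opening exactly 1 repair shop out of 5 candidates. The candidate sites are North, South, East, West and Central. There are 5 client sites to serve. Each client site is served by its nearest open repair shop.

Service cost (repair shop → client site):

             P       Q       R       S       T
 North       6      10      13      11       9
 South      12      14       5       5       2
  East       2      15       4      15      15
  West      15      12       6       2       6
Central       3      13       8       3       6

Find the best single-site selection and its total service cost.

Choose Central only; total service cost 33.

With exactly 1 open, each client site uses its cheapest among the chosen.
{Central}: P→Central 3, Q→Central 13, R→Central 8, S→Central 3, T→Central 6. Service cost 33.
{South}: service cost 38
{West}: service cost 41
Among all 5 size-1 choices, {Central} is lowest.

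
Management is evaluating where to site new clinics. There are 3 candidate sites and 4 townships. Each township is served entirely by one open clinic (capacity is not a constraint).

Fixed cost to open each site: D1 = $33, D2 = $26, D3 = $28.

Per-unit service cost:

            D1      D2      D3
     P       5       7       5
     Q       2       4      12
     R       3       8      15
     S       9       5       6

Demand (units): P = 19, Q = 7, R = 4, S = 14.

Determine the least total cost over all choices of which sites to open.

For any fixed open set, each township goes to its cheapest open site; total = fixed + service.
{D1, D2}: P→D1 5·19=95, Q→D1 2·7=14, R→D1 3·4=12, S→D2 5·14=70. Service 191; fixed 59; total 250.
{D1, D3}: P→D1 5·19=95, Q→D1 2·7=14, R→D1 3·4=12, S→D3 6·14=84. Service 205; fixed 61; total 266.
{D1, D2, D3}: P→D1 5·19=95, Q→D1 2·7=14, R→D1 3·4=12, S→D2 5·14=70. Service 191; fixed 87; total 278.
{D2}: service 263 + fixed 26 = 289
No other subset beats 250.

Minimum total cost: 250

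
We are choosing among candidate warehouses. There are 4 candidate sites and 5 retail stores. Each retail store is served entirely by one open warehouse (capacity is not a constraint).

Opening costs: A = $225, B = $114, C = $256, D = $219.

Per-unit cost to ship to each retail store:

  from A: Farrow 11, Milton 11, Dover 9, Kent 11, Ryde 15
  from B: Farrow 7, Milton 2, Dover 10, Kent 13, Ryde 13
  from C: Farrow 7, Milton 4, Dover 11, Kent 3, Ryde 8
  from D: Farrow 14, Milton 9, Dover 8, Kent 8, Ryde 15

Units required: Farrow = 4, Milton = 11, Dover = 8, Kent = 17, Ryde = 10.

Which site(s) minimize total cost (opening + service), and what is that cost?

Open C only; minimum total cost 547.

For any fixed open set, each retail store goes to its cheapest open site; total = fixed + service.
{C}: Farrow→C 7·4=28, Milton→C 4·11=44, Dover→C 11·8=88, Kent→C 3·17=51, Ryde→C 8·10=80. Service 291; fixed 256; total 547.
{B}: Farrow→B 7·4=28, Milton→B 2·11=22, Dover→B 10·8=80, Kent→B 13·17=221, Ryde→B 13·10=130. Service 481; fixed 114; total 595.
{B, C}: service 261 + fixed 370 = 631
{A, B, C, D}: Farrow→B 7·4=28, Milton→B 2·11=22, Dover→D 8·8=64, Kent→C 3·17=51, Ryde→C 8·10=80. Service 245; fixed 814; total 1059.
(All 15 nonempty subsets were checked; C only is lowest.)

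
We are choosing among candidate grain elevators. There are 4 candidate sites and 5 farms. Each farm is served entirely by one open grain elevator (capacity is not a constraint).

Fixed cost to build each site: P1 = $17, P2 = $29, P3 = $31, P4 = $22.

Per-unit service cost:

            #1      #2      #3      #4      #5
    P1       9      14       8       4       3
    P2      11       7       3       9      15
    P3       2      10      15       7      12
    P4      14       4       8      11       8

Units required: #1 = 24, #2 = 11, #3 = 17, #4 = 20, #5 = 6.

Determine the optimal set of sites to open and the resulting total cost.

Open P1, P2, P3 and P4; minimum total cost 340.

For any fixed open set, each farm goes to its cheapest open site; total = fixed + service.
{P1, P2, P3, P4}: #1→P3 2·24=48, #2→P4 4·11=44, #3→P2 3·17=51, #4→P1 4·20=80, #5→P1 3·6=18. Service 241; fixed 99; total 340.
{P1, P2, P3}: #1→P3 2·24=48, #2→P2 7·11=77, #3→P2 3·17=51, #4→P1 4·20=80, #5→P1 3·6=18. Service 274; fixed 77; total 351.
{P1, P3, P4}: #1→P3 2·24=48, #2→P4 4·11=44, #3→P1 8·17=136, #4→P1 4·20=80, #5→P1 3·6=18. Service 326; fixed 70; total 396.
{P1}: #1→P1 9·24=216, #2→P1 14·11=154, #3→P1 8·17=136, #4→P1 4·20=80, #5→P1 3·6=18. Service 604; fixed 17; total 621.
(All 15 nonempty subsets were checked; P1, P2, P3 and P4 is lowest.)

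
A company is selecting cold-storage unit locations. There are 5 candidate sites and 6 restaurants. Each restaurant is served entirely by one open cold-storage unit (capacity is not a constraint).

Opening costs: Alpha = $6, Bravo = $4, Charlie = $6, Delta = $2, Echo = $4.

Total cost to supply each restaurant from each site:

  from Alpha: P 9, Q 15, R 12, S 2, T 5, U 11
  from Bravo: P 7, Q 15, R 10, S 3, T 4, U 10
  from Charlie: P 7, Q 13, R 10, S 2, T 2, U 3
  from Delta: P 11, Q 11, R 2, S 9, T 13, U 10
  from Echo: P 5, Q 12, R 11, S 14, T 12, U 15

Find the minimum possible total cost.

For any fixed open set, each restaurant goes to its cheapest open site; total = fixed + service.
{Charlie, Delta}: P→Charlie 7, Q→Delta 11, R→Delta 2, S→Charlie 2, T→Charlie 2, U→Charlie 3. Service 27; fixed 8; total 35.
{Charlie, Delta, Echo}: service 25 + fixed 12 = 37
{Bravo, Charlie, Delta}: P→Bravo 7, Q→Delta 11, R→Delta 2, S→Charlie 2, T→Charlie 2, U→Charlie 3. Service 27; fixed 12; total 39.
{Alpha, Bravo, Charlie, Delta, Echo}: P→Echo 5, Q→Delta 11, R→Delta 2, S→Alpha 2, T→Charlie 2, U→Charlie 3. Service 25; fixed 22; total 47.
No other subset beats 35.

Minimum total cost: 35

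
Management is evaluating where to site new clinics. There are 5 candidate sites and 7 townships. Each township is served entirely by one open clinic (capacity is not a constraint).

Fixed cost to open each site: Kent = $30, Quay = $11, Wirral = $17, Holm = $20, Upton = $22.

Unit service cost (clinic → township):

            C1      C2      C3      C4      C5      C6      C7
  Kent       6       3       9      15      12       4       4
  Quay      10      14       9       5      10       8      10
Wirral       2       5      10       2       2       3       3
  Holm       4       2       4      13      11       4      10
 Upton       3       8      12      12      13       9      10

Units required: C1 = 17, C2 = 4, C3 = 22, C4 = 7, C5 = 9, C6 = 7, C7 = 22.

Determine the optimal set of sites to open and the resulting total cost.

Open Wirral and Holm; minimum total cost 286.

For any fixed open set, each township goes to its cheapest open site; total = fixed + service.
{Wirral, Holm}: C1→Wirral 2·17=34, C2→Holm 2·4=8, C3→Holm 4·22=88, C4→Wirral 2·7=14, C5→Wirral 2·9=18, C6→Wirral 3·7=21, C7→Wirral 3·22=66. Service 249; fixed 37; total 286.
{Quay, Wirral, Holm}: service 249 + fixed 48 = 297
{Wirral, Holm, Upton}: service 249 + fixed 59 = 308
{Kent, Quay, Wirral, Holm, Upton}: C1→Wirral 2·17=34, C2→Holm 2·4=8, C3→Holm 4·22=88, C4→Wirral 2·7=14, C5→Wirral 2·9=18, C6→Wirral 3·7=21, C7→Wirral 3·22=66. Service 249; fixed 100; total 349.
No other subset beats 286.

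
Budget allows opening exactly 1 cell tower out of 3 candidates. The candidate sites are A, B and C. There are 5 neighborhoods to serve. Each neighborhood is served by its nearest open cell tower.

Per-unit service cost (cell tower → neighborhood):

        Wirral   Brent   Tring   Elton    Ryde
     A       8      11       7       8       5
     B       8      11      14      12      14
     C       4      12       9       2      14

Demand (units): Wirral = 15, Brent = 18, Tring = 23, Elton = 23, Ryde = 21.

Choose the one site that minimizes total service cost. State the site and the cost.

Choose A only; total service cost 768.

With exactly 1 open, each neighborhood uses its cheapest among the chosen.
{A}: Wirral→A 8·15=120, Brent→A 11·18=198, Tring→A 7·23=161, Elton→A 8·23=184, Ryde→A 5·21=105. Service cost 768.
{C}: service cost 823
{B}: service cost 1210
Among all 3 size-1 choices, {A} is lowest.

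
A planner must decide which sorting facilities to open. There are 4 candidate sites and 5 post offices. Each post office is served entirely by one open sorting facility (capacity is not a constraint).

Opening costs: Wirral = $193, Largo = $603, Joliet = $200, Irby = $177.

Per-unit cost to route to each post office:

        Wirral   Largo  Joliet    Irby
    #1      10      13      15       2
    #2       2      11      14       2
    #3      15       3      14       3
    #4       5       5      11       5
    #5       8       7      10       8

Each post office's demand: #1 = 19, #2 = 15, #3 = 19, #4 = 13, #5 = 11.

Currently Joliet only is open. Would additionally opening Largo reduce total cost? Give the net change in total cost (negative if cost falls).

Current service cost with {Joliet}: 1014.
Adding Largo: each post office re-picks its cheapest; new service cost 611, saving 403.
Extra fixed cost: 603. Net change = 603 − 403 = 200.
(Totals: 1214 → 1414.)

No — net change +200 (cost rises by 200).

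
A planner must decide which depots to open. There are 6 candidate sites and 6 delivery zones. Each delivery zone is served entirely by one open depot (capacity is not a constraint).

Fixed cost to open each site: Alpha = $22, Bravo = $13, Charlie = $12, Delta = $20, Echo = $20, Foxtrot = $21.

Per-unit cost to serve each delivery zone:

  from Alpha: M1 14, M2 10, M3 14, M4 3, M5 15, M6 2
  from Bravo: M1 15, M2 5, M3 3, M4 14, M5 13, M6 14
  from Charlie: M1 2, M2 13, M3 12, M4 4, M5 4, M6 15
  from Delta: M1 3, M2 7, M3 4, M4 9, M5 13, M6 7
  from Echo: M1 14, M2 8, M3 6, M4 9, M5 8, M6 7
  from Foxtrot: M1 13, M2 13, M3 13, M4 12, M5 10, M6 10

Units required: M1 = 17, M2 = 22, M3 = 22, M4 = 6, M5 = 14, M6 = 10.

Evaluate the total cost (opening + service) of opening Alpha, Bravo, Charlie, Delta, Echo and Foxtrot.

Total cost: 412

Each delivery zone is assigned to its cheapest site among the open ones.
{Alpha, Bravo, Charlie, Delta, Echo, Foxtrot}: M1→Charlie 2·17=34, M2→Bravo 5·22=110, M3→Bravo 3·22=66, M4→Alpha 3·6=18, M5→Charlie 4·14=56, M6→Alpha 2·10=20. Service 304; fixed 108; total 412.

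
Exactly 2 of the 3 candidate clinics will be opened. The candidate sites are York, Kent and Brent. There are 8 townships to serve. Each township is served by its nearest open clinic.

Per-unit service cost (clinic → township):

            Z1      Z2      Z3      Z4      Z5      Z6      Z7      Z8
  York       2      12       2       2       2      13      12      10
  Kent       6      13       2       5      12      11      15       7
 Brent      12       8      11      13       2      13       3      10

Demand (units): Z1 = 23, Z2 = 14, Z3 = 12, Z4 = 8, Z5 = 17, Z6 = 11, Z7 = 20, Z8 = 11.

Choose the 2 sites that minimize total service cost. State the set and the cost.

Choose York and Brent; total service cost 545.

With exactly 2 open, each township uses its cheapest among the chosen.
{York, Brent}: Z1→York 2·23=46, Z2→Brent 8·14=112, Z3→York 2·12=24, Z4→York 2·8=16, Z5→York 2·17=34, Z6→York 13·11=143, Z7→Brent 3·20=60, Z8→York 10·11=110. Service cost 545.
{Kent, Brent}: service cost 606
{York, Kent}: service cost 726
Among all 3 size-2 choices, {York, Brent} is lowest.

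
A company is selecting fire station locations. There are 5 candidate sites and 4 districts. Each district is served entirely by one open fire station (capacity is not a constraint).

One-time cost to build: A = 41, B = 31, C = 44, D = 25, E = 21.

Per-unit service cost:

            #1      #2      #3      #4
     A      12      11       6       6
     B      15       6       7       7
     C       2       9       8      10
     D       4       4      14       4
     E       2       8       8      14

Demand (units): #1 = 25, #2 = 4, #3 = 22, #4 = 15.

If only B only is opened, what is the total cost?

Total cost: 689

Each district is assigned to its cheapest site among the open ones.
{B}: #1→B 15·25=375, #2→B 6·4=24, #3→B 7·22=154, #4→B 7·15=105. Service 658; fixed 31; total 689.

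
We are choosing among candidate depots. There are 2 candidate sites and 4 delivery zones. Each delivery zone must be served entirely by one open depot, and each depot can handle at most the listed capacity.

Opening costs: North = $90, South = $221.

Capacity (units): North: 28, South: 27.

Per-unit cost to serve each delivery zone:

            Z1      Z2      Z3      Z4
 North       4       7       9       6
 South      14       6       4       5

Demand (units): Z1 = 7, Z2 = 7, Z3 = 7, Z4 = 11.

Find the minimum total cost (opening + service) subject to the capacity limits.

Open {North, South}: Z1→North 4·7=28, Z2→South 6·7=42, Z3→South 4·7=28, Z4→South 5·11=55.
Loads: North carries 7/28, South carries 25/27. Service 153; fixed 311; total 464.
Next best feasible plan costs 471.

Minimum total cost: 464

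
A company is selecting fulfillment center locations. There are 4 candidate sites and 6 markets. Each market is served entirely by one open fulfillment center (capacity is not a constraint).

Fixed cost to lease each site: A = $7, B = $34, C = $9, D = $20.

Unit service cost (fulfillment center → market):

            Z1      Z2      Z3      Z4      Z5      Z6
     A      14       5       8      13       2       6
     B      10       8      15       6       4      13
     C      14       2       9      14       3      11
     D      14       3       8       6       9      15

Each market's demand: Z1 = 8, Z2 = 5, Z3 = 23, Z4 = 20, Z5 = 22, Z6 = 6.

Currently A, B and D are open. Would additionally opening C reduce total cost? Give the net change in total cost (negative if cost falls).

Current service cost with {A, B, D}: 479.
Adding C: each market re-picks its cheapest; new service cost 474, saving 5.
Extra fixed cost: 9. Net change = 9 − 5 = 4.
(Totals: 540 → 544.)

No — net change +4 (cost rises by 4).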